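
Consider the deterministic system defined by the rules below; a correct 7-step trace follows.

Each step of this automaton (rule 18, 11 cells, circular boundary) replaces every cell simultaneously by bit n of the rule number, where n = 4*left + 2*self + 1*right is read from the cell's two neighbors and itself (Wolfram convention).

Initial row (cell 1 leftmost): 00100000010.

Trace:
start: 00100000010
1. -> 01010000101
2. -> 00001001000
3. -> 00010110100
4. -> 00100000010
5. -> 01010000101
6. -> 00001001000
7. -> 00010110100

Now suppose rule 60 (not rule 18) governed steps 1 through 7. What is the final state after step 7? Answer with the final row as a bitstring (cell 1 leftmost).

11000011101

(re-executing steps 1..7 under rule 60; state before step 1: 00100000010)
1. -> 00110000011
2. -> 10101000010
3. -> 11111100011
4. -> 00000010010
5. -> 00000011011
6. -> 10000010110
7. -> 11000011101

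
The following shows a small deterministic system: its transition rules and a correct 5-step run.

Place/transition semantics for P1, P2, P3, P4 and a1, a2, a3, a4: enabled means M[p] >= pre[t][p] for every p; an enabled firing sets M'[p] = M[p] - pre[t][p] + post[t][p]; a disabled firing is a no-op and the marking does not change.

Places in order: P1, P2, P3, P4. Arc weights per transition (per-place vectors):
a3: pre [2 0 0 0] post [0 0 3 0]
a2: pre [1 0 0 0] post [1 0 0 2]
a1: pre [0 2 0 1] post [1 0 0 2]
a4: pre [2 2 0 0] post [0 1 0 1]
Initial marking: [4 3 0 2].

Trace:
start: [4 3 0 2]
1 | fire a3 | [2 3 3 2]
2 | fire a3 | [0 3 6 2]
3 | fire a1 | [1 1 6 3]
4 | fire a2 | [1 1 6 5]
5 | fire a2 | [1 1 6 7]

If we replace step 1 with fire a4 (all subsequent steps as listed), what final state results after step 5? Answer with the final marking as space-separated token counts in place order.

(re-executing from step 1 with the substitution; state before step 1: [4 3 0 2])
1 | fire a4 | [2 2 0 3]
2 | fire a3 | [0 2 3 3]
3 | fire a1 | [1 0 3 4]
4 | fire a2 | [1 0 3 6]
5 | fire a2 | [1 0 3 8]

1 0 3 8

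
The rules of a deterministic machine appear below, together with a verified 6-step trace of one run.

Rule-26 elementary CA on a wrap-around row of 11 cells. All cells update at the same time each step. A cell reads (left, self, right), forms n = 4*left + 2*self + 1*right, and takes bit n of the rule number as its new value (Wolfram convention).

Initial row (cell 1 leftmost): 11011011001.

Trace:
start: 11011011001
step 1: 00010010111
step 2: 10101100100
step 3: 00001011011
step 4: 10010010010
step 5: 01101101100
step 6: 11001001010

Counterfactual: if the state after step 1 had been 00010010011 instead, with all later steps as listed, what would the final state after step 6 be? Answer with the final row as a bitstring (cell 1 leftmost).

state after step 1 := 00010010011
step 2: 10101101110
step 3: 00001001000
step 4: 00010110100
step 5: 00100100010
step 6: 01011010101

01011010101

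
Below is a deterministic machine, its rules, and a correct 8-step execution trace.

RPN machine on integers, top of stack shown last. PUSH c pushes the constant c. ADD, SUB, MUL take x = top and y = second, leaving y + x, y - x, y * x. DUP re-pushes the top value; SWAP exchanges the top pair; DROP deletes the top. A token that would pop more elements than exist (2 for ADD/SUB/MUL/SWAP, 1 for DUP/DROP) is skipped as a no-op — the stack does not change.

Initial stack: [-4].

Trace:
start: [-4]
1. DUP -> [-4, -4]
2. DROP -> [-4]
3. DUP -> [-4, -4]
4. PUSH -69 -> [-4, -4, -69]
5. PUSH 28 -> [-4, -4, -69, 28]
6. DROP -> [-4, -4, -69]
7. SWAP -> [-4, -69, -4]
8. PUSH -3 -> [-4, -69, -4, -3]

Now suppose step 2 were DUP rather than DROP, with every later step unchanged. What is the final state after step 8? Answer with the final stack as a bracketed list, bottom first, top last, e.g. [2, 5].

[-4, -4, -4, -69, -4, -3]

(re-executing from step 2 with the substitution; state before step 2: [-4, -4])
2. DUP -> [-4, -4, -4]
3. DUP -> [-4, -4, -4, -4]
4. PUSH -69 -> [-4, -4, -4, -4, -69]
5. PUSH 28 -> [-4, -4, -4, -4, -69, 28]
6. DROP -> [-4, -4, -4, -4, -69]
7. SWAP -> [-4, -4, -4, -69, -4]
8. PUSH -3 -> [-4, -4, -4, -69, -4, -3]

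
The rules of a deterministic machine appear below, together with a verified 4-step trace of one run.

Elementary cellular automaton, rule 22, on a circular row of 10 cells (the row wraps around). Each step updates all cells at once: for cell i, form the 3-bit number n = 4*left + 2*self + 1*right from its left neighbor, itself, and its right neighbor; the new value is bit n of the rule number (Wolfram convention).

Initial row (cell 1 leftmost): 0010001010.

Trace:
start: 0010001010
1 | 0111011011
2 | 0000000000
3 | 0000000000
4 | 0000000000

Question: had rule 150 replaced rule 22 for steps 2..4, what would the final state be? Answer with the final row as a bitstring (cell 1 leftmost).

1010100000

(re-executing steps 2..4 under rule 150; state before step 2: 0111011011)
2 | 0010000000
3 | 0111000000
4 | 1010100000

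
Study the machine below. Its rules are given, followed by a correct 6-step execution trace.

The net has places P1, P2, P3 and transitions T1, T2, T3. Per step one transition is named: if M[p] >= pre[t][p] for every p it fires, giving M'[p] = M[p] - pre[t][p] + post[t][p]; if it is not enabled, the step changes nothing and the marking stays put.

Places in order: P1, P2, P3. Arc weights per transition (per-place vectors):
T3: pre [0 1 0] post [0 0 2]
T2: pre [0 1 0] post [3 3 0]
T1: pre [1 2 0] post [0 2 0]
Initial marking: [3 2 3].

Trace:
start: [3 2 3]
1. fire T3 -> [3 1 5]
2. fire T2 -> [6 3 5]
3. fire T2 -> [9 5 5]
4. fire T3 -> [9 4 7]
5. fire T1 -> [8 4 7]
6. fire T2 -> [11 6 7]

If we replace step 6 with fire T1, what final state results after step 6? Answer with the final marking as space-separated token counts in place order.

7 4 7

(re-executing from step 6 with the substitution; state before step 6: [8 4 7])
6. fire T1 -> [7 4 7]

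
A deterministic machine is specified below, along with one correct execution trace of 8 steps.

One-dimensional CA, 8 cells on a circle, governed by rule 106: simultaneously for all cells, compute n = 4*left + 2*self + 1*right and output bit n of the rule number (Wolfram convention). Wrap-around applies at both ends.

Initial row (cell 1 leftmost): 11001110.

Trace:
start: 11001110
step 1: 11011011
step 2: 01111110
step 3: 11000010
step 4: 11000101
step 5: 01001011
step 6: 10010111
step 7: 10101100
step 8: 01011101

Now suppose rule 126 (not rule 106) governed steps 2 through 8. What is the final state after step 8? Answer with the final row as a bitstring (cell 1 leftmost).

(re-executing steps 2..8 under rule 126; state before step 2: 11011011)
step 2: 01111110
step 3: 11000011
step 4: 01100110
step 5: 11111111
step 6: 00000000
step 7: 00000000
step 8: 00000000

00000000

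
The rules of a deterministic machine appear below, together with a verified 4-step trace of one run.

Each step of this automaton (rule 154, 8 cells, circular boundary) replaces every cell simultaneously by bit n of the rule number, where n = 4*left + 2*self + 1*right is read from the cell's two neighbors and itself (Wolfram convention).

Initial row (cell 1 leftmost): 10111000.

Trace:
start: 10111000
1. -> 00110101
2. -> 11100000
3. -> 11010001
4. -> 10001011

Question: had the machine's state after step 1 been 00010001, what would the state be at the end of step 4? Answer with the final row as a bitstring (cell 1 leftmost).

state after step 1 := 00010001
2. -> 10101010
3. -> 00000000
4. -> 00000000

00000000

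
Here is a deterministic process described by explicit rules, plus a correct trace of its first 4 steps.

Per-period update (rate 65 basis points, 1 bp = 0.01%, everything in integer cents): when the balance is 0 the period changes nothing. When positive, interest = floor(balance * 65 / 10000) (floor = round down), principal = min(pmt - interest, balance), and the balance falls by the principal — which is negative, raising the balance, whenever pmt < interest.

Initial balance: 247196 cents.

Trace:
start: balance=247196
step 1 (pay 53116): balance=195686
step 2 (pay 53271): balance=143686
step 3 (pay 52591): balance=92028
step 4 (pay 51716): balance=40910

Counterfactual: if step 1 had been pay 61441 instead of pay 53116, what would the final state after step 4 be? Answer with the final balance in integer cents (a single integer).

(re-executing from step 1 with the substitution; state before step 1: balance=247196)
step 1 (pay 61441): balance=187361
step 2 (pay 53271): balance=135307
step 3 (pay 52591): balance=83595
step 4 (pay 51716): balance=32422

32422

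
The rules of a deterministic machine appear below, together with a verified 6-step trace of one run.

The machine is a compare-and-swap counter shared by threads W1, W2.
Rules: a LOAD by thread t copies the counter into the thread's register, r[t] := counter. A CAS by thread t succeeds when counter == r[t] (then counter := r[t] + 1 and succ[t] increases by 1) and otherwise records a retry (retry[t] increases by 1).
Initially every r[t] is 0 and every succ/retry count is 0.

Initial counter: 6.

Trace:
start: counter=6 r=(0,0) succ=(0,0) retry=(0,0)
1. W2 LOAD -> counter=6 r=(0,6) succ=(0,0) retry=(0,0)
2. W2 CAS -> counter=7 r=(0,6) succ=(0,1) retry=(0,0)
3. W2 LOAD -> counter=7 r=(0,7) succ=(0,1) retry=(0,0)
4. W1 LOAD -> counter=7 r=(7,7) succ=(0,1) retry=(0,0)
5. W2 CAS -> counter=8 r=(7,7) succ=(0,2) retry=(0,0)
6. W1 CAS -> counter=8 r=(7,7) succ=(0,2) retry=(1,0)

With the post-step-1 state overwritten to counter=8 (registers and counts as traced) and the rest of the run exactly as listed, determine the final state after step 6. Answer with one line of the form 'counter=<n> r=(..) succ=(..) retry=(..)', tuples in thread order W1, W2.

state after step 1 := counter=8 r=(0,6) succ=(0,0) retry=(0,0)
2. W2 CAS -> counter=8 r=(0,6) succ=(0,0) retry=(0,1)
3. W2 LOAD -> counter=8 r=(0,8) succ=(0,0) retry=(0,1)
4. W1 LOAD -> counter=8 r=(8,8) succ=(0,0) retry=(0,1)
5. W2 CAS -> counter=9 r=(8,8) succ=(0,1) retry=(0,1)
6. W1 CAS -> counter=9 r=(8,8) succ=(0,1) retry=(1,1)

counter=9 r=(8,8) succ=(0,1) retry=(1,1)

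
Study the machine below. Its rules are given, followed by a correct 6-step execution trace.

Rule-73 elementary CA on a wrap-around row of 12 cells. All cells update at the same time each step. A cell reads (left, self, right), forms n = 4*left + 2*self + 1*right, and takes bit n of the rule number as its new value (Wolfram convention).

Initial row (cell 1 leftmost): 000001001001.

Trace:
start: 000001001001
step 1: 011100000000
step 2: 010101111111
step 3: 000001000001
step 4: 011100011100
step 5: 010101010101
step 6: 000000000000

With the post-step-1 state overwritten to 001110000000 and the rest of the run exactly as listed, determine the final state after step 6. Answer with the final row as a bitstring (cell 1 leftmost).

state after step 1 := 001110000000
step 2: 101010111111
step 3: 100000100000
step 4: 001110001110
step 5: 101010101010
step 6: 000000000000

000000000000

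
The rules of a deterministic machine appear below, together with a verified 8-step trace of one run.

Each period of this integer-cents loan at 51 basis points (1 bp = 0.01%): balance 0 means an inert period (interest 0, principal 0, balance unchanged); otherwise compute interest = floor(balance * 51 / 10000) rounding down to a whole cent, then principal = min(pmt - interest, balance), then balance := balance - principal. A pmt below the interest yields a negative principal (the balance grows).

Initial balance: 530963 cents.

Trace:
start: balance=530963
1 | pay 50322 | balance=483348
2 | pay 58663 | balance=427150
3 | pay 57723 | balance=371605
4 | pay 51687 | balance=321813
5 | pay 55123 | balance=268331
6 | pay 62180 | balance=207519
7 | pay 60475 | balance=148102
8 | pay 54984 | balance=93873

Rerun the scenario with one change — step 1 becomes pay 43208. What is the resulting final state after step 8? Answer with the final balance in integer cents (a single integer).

101243

(re-executing from step 1 with the substitution; state before step 1: balance=530963)
1 | pay 43208 | balance=490462
2 | pay 58663 | balance=434300
3 | pay 57723 | balance=378791
4 | pay 51687 | balance=329035
5 | pay 55123 | balance=275590
6 | pay 62180 | balance=214815
7 | pay 60475 | balance=155435
8 | pay 54984 | balance=101243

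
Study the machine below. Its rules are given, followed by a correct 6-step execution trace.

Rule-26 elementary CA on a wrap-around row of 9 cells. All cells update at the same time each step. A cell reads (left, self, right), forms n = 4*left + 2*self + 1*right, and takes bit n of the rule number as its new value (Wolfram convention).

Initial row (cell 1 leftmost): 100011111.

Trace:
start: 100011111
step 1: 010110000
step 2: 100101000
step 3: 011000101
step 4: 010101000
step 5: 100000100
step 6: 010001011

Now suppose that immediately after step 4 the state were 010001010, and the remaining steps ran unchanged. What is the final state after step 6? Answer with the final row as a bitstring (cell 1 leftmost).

state after step 4 := 010001010
step 5: 101010001
step 6: 000001011

000001011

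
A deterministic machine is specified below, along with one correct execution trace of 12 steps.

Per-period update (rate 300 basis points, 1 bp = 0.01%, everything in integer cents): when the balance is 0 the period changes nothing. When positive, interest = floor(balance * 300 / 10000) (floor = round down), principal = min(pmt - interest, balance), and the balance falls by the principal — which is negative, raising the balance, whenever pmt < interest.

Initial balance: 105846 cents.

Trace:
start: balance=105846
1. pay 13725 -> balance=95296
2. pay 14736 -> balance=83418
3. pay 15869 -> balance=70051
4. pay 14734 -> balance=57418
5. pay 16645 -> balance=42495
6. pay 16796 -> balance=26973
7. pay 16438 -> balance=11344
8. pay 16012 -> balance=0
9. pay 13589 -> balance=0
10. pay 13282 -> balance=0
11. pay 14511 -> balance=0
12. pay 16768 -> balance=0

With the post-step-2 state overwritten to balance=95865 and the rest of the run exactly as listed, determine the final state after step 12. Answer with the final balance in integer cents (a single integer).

0

state after step 2 := balance=95865
3. pay 15869 -> balance=82871
4. pay 14734 -> balance=70623
5. pay 16645 -> balance=56096
6. pay 16796 -> balance=40982
7. pay 16438 -> balance=25773
8. pay 16012 -> balance=10534
9. pay 13589 -> balance=0
10. pay 13282 -> balance=0
11. pay 14511 -> balance=0
12. pay 16768 -> balance=0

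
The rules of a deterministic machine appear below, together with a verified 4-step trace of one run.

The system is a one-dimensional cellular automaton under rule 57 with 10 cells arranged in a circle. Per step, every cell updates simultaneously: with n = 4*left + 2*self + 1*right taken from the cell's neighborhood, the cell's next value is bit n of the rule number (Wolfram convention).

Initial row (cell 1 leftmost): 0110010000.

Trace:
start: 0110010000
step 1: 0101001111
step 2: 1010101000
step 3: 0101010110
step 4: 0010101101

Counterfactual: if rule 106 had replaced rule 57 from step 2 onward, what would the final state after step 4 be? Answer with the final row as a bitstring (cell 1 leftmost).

0101101110

(re-executing steps 2..4 under rule 106; state before step 2: 0101001111)
step 2: 1010011001
step 3: 1100111011
step 4: 0101101110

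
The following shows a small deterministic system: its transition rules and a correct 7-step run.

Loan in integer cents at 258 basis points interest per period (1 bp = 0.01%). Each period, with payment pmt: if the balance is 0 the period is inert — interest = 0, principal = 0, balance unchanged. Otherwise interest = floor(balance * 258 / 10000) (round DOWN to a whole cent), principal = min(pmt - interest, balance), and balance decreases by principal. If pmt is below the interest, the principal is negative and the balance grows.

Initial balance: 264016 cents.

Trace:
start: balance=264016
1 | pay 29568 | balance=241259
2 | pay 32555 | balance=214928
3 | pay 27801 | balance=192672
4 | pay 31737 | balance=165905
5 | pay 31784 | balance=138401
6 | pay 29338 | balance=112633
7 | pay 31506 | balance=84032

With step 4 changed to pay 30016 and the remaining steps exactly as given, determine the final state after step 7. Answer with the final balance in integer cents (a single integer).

85890

(re-executing from step 4 with the substitution; state before step 4: balance=192672)
4 | pay 30016 | balance=167626
5 | pay 31784 | balance=140166
6 | pay 29338 | balance=114444
7 | pay 31506 | balance=85890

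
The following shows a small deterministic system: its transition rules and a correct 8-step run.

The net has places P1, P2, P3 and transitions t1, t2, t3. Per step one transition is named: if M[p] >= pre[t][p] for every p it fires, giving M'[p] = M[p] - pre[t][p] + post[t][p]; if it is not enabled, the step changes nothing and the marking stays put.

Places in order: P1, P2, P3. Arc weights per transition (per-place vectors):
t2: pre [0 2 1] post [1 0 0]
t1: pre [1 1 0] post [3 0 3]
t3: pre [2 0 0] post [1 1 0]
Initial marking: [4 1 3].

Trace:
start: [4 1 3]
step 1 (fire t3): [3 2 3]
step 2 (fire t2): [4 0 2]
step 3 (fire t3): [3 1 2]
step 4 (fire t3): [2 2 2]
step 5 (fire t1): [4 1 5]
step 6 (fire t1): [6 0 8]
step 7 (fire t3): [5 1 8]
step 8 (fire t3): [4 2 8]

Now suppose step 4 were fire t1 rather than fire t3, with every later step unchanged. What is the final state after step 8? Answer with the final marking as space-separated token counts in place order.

(re-executing from step 4 with the substitution; state before step 4: [3 1 2])
step 4 (fire t1): [5 0 5]
step 5 (fire t1): [5 0 5]
step 6 (fire t1): [5 0 5]
step 7 (fire t3): [4 1 5]
step 8 (fire t3): [3 2 5]

3 2 5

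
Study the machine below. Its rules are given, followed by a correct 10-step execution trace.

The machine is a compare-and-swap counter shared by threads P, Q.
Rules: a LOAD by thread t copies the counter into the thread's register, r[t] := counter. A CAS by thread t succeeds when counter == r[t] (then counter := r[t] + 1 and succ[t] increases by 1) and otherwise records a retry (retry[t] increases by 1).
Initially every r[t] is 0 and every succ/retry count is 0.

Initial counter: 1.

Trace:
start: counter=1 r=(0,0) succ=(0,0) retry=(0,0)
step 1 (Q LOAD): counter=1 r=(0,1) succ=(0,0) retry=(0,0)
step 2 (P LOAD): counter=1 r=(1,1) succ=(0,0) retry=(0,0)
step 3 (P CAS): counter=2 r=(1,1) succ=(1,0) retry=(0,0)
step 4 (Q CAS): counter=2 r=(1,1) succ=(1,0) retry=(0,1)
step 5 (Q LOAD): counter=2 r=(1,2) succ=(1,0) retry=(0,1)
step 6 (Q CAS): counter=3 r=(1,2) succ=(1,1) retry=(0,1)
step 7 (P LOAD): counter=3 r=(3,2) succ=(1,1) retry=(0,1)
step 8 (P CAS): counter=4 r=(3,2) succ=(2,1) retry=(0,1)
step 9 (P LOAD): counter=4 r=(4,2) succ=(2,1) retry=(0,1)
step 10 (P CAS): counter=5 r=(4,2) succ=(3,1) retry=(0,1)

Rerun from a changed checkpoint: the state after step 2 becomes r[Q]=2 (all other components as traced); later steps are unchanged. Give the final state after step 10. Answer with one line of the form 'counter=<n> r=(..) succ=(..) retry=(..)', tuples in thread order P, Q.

counter=6 r=(5,3) succ=(3,2) retry=(0,0)

state after step 2 := counter=1 r=(1,2) succ=(0,0) retry=(0,0)
step 3 (P CAS): counter=2 r=(1,2) succ=(1,0) retry=(0,0)
step 4 (Q CAS): counter=3 r=(1,2) succ=(1,1) retry=(0,0)
step 5 (Q LOAD): counter=3 r=(1,3) succ=(1,1) retry=(0,0)
step 6 (Q CAS): counter=4 r=(1,3) succ=(1,2) retry=(0,0)
step 7 (P LOAD): counter=4 r=(4,3) succ=(1,2) retry=(0,0)
step 8 (P CAS): counter=5 r=(4,3) succ=(2,2) retry=(0,0)
step 9 (P LOAD): counter=5 r=(5,3) succ=(2,2) retry=(0,0)
step 10 (P CAS): counter=6 r=(5,3) succ=(3,2) retry=(0,0)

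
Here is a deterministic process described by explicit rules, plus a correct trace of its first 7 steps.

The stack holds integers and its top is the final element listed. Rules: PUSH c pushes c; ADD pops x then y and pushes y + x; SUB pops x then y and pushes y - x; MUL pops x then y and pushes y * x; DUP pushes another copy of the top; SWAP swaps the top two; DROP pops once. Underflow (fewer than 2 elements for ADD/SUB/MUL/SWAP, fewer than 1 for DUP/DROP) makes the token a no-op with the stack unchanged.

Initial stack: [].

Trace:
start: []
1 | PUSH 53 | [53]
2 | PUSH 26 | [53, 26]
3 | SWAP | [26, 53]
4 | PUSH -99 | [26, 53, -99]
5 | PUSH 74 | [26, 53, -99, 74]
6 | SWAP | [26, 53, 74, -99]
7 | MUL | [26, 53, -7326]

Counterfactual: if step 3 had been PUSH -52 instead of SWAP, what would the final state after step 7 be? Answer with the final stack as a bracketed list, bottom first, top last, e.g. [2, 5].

(re-executing from step 3 with the substitution; state before step 3: [53, 26])
3 | PUSH -52 | [53, 26, -52]
4 | PUSH -99 | [53, 26, -52, -99]
5 | PUSH 74 | [53, 26, -52, -99, 74]
6 | SWAP | [53, 26, -52, 74, -99]
7 | MUL | [53, 26, -52, -7326]

[53, 26, -52, -7326]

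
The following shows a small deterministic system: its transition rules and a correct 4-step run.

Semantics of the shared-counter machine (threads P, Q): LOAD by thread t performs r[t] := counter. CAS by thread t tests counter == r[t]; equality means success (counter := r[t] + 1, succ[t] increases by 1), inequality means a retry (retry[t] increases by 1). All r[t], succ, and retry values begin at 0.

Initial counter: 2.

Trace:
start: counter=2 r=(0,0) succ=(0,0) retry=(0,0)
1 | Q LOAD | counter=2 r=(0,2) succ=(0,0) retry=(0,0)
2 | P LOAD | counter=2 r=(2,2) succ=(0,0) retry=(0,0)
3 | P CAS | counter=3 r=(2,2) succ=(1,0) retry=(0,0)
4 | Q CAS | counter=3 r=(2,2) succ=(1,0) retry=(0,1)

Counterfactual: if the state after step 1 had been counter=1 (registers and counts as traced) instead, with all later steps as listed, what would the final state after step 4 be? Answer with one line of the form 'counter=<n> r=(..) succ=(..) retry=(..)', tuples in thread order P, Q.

state after step 1 := counter=1 r=(0,2) succ=(0,0) retry=(0,0)
2 | P LOAD | counter=1 r=(1,2) succ=(0,0) retry=(0,0)
3 | P CAS | counter=2 r=(1,2) succ=(1,0) retry=(0,0)
4 | Q CAS | counter=3 r=(1,2) succ=(1,1) retry=(0,0)

counter=3 r=(1,2) succ=(1,1) retry=(0,0)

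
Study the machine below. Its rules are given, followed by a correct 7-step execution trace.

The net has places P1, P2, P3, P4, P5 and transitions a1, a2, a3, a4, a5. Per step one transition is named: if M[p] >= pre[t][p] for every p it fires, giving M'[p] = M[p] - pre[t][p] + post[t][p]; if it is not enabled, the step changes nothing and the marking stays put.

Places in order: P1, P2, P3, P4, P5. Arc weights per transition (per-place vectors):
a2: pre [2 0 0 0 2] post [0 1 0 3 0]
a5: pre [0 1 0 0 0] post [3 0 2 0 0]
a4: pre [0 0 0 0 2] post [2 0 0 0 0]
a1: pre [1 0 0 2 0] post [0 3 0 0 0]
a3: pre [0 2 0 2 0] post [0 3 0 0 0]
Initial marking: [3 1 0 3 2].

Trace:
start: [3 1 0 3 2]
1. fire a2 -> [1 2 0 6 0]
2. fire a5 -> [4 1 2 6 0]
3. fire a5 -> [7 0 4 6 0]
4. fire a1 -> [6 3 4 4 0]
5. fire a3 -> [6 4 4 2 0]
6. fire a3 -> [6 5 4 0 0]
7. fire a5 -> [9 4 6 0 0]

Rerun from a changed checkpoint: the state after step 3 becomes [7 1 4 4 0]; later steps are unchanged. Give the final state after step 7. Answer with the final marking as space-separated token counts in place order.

9 4 6 0 0

state after step 3 := [7 1 4 4 0]
4. fire a1 -> [6 4 4 2 0]
5. fire a3 -> [6 5 4 0 0]
6. fire a3 -> [6 5 4 0 0]
7. fire a5 -> [9 4 6 0 0]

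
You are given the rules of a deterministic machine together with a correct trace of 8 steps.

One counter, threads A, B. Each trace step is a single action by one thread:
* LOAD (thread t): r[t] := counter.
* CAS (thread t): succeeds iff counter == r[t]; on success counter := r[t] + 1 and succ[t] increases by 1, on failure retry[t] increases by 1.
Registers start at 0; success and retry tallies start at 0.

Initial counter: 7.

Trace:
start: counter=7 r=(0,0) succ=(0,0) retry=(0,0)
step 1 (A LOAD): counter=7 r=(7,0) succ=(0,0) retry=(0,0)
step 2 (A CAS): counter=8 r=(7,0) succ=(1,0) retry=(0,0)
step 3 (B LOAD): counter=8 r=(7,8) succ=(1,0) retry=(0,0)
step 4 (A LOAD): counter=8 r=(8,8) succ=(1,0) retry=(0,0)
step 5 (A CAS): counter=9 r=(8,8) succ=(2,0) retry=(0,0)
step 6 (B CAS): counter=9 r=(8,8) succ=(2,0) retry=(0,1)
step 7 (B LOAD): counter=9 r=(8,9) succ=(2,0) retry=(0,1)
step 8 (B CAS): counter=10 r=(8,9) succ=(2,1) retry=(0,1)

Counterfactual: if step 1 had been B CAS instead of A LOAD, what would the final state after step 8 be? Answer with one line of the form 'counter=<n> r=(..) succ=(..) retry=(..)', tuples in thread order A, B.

(re-executing from step 1 with the substitution; state before step 1: counter=7 r=(0,0) succ=(0,0) retry=(0,0))
step 1 (B CAS): counter=7 r=(0,0) succ=(0,0) retry=(0,1)
step 2 (A CAS): counter=7 r=(0,0) succ=(0,0) retry=(1,1)
step 3 (B LOAD): counter=7 r=(0,7) succ=(0,0) retry=(1,1)
step 4 (A LOAD): counter=7 r=(7,7) succ=(0,0) retry=(1,1)
step 5 (A CAS): counter=8 r=(7,7) succ=(1,0) retry=(1,1)
step 6 (B CAS): counter=8 r=(7,7) succ=(1,0) retry=(1,2)
step 7 (B LOAD): counter=8 r=(7,8) succ=(1,0) retry=(1,2)
step 8 (B CAS): counter=9 r=(7,8) succ=(1,1) retry=(1,2)

counter=9 r=(7,8) succ=(1,1) retry=(1,2)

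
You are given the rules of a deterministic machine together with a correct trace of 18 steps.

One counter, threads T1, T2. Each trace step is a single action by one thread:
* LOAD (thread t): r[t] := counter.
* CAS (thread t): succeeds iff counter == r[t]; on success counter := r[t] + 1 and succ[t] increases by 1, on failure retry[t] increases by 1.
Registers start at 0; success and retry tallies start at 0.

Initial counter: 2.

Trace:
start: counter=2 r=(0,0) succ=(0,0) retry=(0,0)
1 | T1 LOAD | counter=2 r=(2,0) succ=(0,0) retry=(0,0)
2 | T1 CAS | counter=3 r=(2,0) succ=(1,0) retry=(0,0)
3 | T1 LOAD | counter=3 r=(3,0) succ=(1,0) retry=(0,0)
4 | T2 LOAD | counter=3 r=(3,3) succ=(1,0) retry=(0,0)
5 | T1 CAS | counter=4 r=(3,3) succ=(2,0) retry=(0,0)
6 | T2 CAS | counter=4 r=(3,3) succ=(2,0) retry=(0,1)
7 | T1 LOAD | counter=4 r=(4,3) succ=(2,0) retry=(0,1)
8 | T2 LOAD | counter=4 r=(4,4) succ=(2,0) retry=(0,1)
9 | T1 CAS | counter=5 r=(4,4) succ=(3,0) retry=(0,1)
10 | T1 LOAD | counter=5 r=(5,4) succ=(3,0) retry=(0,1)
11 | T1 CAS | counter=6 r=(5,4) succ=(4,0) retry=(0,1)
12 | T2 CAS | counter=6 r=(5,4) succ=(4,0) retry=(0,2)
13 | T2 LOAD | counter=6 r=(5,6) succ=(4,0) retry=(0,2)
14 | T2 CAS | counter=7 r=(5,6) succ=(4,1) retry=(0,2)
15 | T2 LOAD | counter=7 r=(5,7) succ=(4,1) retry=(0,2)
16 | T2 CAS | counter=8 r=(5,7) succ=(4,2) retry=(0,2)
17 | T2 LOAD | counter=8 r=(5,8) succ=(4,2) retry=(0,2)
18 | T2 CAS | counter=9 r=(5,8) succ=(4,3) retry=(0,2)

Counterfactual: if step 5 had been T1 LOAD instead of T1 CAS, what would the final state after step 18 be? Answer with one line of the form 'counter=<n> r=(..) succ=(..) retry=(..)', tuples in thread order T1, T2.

counter=9 r=(5,8) succ=(3,4) retry=(0,1)

(re-executing from step 5 with the substitution; state before step 5: counter=3 r=(3,3) succ=(1,0) retry=(0,0))
5 | T1 LOAD | counter=3 r=(3,3) succ=(1,0) retry=(0,0)
6 | T2 CAS | counter=4 r=(3,3) succ=(1,1) retry=(0,0)
7 | T1 LOAD | counter=4 r=(4,3) succ=(1,1) retry=(0,0)
8 | T2 LOAD | counter=4 r=(4,4) succ=(1,1) retry=(0,0)
9 | T1 CAS | counter=5 r=(4,4) succ=(2,1) retry=(0,0)
10 | T1 LOAD | counter=5 r=(5,4) succ=(2,1) retry=(0,0)
11 | T1 CAS | counter=6 r=(5,4) succ=(3,1) retry=(0,0)
12 | T2 CAS | counter=6 r=(5,4) succ=(3,1) retry=(0,1)
13 | T2 LOAD | counter=6 r=(5,6) succ=(3,1) retry=(0,1)
14 | T2 CAS | counter=7 r=(5,6) succ=(3,2) retry=(0,1)
15 | T2 LOAD | counter=7 r=(5,7) succ=(3,2) retry=(0,1)
16 | T2 CAS | counter=8 r=(5,7) succ=(3,3) retry=(0,1)
17 | T2 LOAD | counter=8 r=(5,8) succ=(3,3) retry=(0,1)
18 | T2 CAS | counter=9 r=(5,8) succ=(3,4) retry=(0,1)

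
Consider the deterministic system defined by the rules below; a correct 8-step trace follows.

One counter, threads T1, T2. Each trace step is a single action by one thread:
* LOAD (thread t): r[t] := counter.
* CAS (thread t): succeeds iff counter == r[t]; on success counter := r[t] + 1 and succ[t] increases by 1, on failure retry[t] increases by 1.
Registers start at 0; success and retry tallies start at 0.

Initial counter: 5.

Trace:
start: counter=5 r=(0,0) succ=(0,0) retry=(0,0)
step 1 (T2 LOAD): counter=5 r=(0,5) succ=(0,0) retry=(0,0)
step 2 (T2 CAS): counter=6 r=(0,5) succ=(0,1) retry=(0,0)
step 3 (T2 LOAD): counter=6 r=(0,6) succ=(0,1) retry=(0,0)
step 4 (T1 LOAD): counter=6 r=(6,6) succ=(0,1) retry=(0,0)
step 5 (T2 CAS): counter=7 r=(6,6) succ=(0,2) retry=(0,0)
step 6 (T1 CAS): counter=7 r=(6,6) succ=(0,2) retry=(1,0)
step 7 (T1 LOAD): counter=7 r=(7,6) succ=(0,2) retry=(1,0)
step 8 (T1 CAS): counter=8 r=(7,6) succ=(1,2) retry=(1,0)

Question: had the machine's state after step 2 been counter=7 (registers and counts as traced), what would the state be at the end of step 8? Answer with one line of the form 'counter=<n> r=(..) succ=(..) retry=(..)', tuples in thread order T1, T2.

counter=9 r=(8,7) succ=(1,2) retry=(1,0)

state after step 2 := counter=7 r=(0,5) succ=(0,1) retry=(0,0)
step 3 (T2 LOAD): counter=7 r=(0,7) succ=(0,1) retry=(0,0)
step 4 (T1 LOAD): counter=7 r=(7,7) succ=(0,1) retry=(0,0)
step 5 (T2 CAS): counter=8 r=(7,7) succ=(0,2) retry=(0,0)
step 6 (T1 CAS): counter=8 r=(7,7) succ=(0,2) retry=(1,0)
step 7 (T1 LOAD): counter=8 r=(8,7) succ=(0,2) retry=(1,0)
step 8 (T1 CAS): counter=9 r=(8,7) succ=(1,2) retry=(1,0)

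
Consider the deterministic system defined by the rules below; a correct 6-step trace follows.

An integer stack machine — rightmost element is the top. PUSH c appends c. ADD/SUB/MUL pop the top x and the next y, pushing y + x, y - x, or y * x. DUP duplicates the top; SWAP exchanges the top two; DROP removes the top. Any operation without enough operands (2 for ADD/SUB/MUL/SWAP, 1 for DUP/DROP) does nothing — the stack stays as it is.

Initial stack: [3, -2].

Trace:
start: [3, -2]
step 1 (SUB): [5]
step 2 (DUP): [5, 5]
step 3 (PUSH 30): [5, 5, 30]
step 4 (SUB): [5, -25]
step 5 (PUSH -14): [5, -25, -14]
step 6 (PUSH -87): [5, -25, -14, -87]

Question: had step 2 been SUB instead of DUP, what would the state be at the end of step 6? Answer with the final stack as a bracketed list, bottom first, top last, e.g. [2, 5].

(re-executing from step 2 with the substitution; state before step 2: [5])
step 2 (SUB): [5]
step 3 (PUSH 30): [5, 30]
step 4 (SUB): [-25]
step 5 (PUSH -14): [-25, -14]
step 6 (PUSH -87): [-25, -14, -87]

[-25, -14, -87]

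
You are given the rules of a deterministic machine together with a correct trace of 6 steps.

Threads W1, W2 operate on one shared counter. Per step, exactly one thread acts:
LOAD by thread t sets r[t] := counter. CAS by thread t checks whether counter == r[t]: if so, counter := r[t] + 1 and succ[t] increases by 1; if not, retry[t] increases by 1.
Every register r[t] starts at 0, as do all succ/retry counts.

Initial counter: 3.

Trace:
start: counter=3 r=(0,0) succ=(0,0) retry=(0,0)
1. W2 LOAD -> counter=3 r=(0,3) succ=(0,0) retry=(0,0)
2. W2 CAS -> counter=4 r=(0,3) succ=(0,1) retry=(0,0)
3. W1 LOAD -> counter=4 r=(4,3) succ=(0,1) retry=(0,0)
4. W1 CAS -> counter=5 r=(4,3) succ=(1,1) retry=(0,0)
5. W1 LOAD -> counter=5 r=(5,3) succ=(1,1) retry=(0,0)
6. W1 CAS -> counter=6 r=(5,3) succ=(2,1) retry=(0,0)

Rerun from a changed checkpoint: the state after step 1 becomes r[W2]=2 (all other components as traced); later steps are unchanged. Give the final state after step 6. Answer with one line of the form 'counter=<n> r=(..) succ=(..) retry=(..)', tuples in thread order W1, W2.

state after step 1 := counter=3 r=(0,2) succ=(0,0) retry=(0,0)
2. W2 CAS -> counter=3 r=(0,2) succ=(0,0) retry=(0,1)
3. W1 LOAD -> counter=3 r=(3,2) succ=(0,0) retry=(0,1)
4. W1 CAS -> counter=4 r=(3,2) succ=(1,0) retry=(0,1)
5. W1 LOAD -> counter=4 r=(4,2) succ=(1,0) retry=(0,1)
6. W1 CAS -> counter=5 r=(4,2) succ=(2,0) retry=(0,1)

counter=5 r=(4,2) succ=(2,0) retry=(0,1)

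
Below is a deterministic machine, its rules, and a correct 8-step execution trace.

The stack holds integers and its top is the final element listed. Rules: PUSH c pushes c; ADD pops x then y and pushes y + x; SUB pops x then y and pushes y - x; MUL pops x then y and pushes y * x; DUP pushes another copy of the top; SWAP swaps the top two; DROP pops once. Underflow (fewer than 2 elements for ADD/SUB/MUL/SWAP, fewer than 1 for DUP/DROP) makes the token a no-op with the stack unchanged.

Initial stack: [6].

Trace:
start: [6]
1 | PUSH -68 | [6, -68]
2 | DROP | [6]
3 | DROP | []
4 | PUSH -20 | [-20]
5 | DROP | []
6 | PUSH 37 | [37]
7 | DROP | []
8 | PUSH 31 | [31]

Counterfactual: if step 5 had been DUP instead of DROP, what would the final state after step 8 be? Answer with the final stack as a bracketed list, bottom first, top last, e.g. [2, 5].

[-20, -20, 31]

(re-executing from step 5 with the substitution; state before step 5: [-20])
5 | DUP | [-20, -20]
6 | PUSH 37 | [-20, -20, 37]
7 | DROP | [-20, -20]
8 | PUSH 31 | [-20, -20, 31]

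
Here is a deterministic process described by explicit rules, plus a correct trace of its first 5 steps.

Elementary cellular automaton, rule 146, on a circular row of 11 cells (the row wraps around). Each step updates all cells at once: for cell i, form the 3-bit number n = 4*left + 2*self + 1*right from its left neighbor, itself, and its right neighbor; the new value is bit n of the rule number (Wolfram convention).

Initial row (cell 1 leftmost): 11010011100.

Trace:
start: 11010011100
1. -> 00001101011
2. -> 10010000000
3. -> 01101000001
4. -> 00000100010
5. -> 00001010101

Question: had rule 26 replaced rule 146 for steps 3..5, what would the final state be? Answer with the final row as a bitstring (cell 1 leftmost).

(re-executing steps 3..5 under rule 26; state before step 3: 10010000000)
3. -> 01101000001
4. -> 01000100010
5. -> 10101010101

10101010101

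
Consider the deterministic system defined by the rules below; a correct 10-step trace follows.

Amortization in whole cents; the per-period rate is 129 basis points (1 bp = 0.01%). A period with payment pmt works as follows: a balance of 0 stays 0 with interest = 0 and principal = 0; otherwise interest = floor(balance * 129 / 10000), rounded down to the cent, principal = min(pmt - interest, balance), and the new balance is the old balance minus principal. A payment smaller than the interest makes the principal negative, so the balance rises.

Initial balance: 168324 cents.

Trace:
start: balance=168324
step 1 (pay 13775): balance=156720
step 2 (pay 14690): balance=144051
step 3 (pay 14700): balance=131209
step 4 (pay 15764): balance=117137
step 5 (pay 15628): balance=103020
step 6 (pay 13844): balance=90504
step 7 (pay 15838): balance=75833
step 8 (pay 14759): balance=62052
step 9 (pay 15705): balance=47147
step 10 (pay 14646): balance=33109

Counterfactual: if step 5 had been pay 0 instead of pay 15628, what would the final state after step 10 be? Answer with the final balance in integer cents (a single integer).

(re-executing from step 5 with the substitution; state before step 5: balance=117137)
step 5 (pay 0): balance=118648
step 6 (pay 13844): balance=106334
step 7 (pay 15838): balance=91867
step 8 (pay 14759): balance=78293
step 9 (pay 15705): balance=63597
step 10 (pay 14646): balance=49771

49771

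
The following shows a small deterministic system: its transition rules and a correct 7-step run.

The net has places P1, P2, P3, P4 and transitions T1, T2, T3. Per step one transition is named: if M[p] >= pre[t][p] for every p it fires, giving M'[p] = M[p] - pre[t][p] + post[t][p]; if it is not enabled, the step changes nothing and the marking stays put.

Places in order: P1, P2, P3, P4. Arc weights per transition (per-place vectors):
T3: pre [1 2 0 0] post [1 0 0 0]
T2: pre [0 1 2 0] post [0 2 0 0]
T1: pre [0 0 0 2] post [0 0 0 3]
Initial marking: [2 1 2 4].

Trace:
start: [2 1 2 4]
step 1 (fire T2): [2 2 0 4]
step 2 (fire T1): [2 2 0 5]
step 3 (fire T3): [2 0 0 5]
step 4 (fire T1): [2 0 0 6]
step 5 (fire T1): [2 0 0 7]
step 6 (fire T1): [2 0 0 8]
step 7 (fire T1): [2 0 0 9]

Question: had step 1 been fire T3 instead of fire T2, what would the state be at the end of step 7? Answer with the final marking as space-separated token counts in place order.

(re-executing from step 1 with the substitution; state before step 1: [2 1 2 4])
step 1 (fire T3): [2 1 2 4]
step 2 (fire T1): [2 1 2 5]
step 3 (fire T3): [2 1 2 5]
step 4 (fire T1): [2 1 2 6]
step 5 (fire T1): [2 1 2 7]
step 6 (fire T1): [2 1 2 8]
step 7 (fire T1): [2 1 2 9]

2 1 2 9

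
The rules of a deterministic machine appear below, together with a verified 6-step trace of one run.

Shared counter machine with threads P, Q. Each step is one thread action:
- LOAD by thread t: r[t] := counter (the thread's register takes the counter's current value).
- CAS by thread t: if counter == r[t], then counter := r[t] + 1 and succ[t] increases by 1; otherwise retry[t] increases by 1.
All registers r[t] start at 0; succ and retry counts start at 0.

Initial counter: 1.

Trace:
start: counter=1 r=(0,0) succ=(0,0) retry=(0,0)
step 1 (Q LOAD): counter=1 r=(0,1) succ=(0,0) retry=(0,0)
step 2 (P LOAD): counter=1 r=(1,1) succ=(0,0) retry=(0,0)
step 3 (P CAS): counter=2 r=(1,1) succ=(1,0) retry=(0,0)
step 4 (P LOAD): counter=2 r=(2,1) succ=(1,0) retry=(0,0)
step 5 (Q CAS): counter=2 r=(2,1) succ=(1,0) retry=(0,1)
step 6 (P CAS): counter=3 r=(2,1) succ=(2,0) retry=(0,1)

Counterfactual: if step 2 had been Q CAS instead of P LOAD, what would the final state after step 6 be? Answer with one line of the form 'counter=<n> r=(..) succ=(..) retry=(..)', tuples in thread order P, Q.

(re-executing from step 2 with the substitution; state before step 2: counter=1 r=(0,1) succ=(0,0) retry=(0,0))
step 2 (Q CAS): counter=2 r=(0,1) succ=(0,1) retry=(0,0)
step 3 (P CAS): counter=2 r=(0,1) succ=(0,1) retry=(1,0)
step 4 (P LOAD): counter=2 r=(2,1) succ=(0,1) retry=(1,0)
step 5 (Q CAS): counter=2 r=(2,1) succ=(0,1) retry=(1,1)
step 6 (P CAS): counter=3 r=(2,1) succ=(1,1) retry=(1,1)

counter=3 r=(2,1) succ=(1,1) retry=(1,1)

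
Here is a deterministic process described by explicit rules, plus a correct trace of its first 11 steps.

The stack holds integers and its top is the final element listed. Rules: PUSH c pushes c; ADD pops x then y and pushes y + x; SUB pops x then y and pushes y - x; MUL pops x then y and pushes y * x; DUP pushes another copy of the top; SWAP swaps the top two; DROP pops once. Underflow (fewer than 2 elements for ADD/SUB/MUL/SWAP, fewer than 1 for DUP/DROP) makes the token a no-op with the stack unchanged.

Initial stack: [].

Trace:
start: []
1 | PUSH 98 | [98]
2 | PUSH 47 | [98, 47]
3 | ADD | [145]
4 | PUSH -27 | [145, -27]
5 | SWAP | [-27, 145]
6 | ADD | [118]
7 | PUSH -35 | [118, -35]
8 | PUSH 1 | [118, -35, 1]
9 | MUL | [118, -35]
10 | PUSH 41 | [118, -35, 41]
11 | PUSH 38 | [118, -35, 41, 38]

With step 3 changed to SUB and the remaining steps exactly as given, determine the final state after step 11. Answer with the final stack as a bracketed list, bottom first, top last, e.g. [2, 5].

[24, -35, 41, 38]

(re-executing from step 3 with the substitution; state before step 3: [98, 47])
3 | SUB | [51]
4 | PUSH -27 | [51, -27]
5 | SWAP | [-27, 51]
6 | ADD | [24]
7 | PUSH -35 | [24, -35]
8 | PUSH 1 | [24, -35, 1]
9 | MUL | [24, -35]
10 | PUSH 41 | [24, -35, 41]
11 | PUSH 38 | [24, -35, 41, 38]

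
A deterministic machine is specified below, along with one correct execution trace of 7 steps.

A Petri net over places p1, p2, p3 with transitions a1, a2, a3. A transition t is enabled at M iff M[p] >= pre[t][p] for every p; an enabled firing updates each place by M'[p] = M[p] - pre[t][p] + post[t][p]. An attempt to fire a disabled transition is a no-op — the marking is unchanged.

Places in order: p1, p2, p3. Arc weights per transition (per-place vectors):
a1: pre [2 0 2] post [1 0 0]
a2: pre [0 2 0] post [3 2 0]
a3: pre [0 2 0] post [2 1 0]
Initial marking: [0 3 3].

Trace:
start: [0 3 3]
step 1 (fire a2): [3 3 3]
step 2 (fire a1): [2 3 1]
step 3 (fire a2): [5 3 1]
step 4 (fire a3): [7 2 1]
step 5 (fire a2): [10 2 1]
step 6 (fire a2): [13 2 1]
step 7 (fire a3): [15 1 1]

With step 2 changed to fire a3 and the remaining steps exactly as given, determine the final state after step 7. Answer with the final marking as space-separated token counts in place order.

10 1 3

(re-executing from step 2 with the substitution; state before step 2: [3 3 3])
step 2 (fire a3): [5 2 3]
step 3 (fire a2): [8 2 3]
step 4 (fire a3): [10 1 3]
step 5 (fire a2): [10 1 3]
step 6 (fire a2): [10 1 3]
step 7 (fire a3): [10 1 3]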